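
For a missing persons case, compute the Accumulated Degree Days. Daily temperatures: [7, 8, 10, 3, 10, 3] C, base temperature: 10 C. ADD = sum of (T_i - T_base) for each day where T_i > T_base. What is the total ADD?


Computing ADD day by day:
Day 1: max(0, 7 - 10) = 0
Day 2: max(0, 8 - 10) = 0
Day 3: max(0, 10 - 10) = 0
Day 4: max(0, 3 - 10) = 0
Day 5: max(0, 10 - 10) = 0
Day 6: max(0, 3 - 10) = 0
Total ADD = 0

0


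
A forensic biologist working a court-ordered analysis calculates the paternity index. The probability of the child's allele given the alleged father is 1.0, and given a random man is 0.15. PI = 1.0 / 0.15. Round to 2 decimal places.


Paternity Index calculation:
PI = P(allele|father) / P(allele|random)
PI = 1.0 / 0.15
PI = 6.67

6.67


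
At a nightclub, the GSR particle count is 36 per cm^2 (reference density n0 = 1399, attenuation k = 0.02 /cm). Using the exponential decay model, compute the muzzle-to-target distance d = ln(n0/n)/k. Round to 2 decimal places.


GSR distance calculation:
n0/n = 1399 / 36 = 38.861111
ln(n0/n) = 3.659994
d = 3.659994 / 0.02 = 183.00 cm

183.00


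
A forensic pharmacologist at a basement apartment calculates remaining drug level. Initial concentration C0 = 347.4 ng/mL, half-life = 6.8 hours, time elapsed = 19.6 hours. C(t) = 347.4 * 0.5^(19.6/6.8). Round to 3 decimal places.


Drug concentration decay:
Number of half-lives = t / t_half = 19.6 / 6.8 = 2.882353
Decay factor = 0.5^2.882353 = 0.13562048
C(t) = 347.4 * 0.13562048 = 47.115 ng/mL

47.115


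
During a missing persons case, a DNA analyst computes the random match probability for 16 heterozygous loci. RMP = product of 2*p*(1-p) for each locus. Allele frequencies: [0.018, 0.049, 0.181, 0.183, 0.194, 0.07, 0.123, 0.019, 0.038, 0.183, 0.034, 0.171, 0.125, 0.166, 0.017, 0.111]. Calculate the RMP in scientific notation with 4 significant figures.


Computing RMP for 16 loci:
Locus 1: 2 * 0.018 * 0.982 = 0.035352
Locus 2: 2 * 0.049 * 0.951 = 0.093198
Locus 3: 2 * 0.181 * 0.819 = 0.296478
Locus 4: 2 * 0.183 * 0.817 = 0.299022
Locus 5: 2 * 0.194 * 0.806 = 0.312728
Locus 6: 2 * 0.07 * 0.93 = 0.1302
Locus 7: 2 * 0.123 * 0.877 = 0.215742
Locus 8: 2 * 0.019 * 0.981 = 0.037278
Locus 9: 2 * 0.038 * 0.962 = 0.073112
Locus 10: 2 * 0.183 * 0.817 = 0.299022
Locus 11: 2 * 0.034 * 0.966 = 0.065688
Locus 12: 2 * 0.171 * 0.829 = 0.283518
Locus 13: 2 * 0.125 * 0.875 = 0.21875
Locus 14: 2 * 0.166 * 0.834 = 0.276888
Locus 15: 2 * 0.017 * 0.983 = 0.033422
Locus 16: 2 * 0.111 * 0.889 = 0.197358
RMP = 1.556e-14

1.556e-14


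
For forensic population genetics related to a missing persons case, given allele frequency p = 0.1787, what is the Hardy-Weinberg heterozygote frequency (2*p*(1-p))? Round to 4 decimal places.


Hardy-Weinberg heterozygote frequency:
q = 1 - p = 1 - 0.1787 = 0.8213
2pq = 2 * 0.1787 * 0.8213 = 0.2935

0.2935


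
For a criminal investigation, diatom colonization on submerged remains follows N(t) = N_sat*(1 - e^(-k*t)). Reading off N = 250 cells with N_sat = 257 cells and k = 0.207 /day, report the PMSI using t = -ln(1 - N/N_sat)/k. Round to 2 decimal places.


PMSI from diatom colonization curve:
N / N_sat = 250 / 257 = 0.972763
1 - N/N_sat = 0.027237
ln(1 - N/N_sat) = -3.603179
t = -ln(1 - N/N_sat) / k = -(-3.603179) / 0.207 = 17.41 days

17.41


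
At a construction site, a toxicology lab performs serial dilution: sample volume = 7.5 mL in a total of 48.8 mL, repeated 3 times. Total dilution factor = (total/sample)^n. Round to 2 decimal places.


Dilution factor calculation:
Single dilution = V_total / V_sample = 48.8 / 7.5 ≈ 6.506667
Number of dilutions = 3
Total DF = (48.8 / 7.5)^3 (full precision, rounded at the end) = 275.47

275.47


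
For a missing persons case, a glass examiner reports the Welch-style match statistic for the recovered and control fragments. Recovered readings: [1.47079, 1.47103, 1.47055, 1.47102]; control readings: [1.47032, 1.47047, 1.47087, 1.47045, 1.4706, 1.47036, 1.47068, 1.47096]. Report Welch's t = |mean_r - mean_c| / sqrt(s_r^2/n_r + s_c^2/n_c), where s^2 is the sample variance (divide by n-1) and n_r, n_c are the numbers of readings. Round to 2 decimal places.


Welch's t-criterion for glass RI comparison:
Recovered mean = sum / n_r = 5.88339 / 4 = 1.4708475
Control mean = sum / n_c = 11.76471 / 8 = 1.4705887
Recovered sample variance s_r^2 = 5.1625e-08
Control sample variance s_c^2 = 5.47554e-08
Welch SE (unpooled) = sqrt(s_r^2/n_r + s_c^2/n_c) = sqrt(1.29063e-08 + 6.84442e-09) = sqrt(1.97507e-08) = 0.000140537
|mean_r - mean_c| = 0.00025875
t = 0.00025875 / 0.000140537 = 1.84

1.84


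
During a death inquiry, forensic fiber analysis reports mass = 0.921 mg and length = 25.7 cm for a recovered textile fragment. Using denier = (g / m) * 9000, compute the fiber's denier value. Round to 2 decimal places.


Denier calculation:
Mass in grams = 0.921 mg / 1000 = 0.000921 g
Length in meters = 25.7 cm / 100 = 0.257 m
Linear density = mass / length = 0.000921 / 0.257 = 0.00358366 g/m
Denier = (g/m) * 9000 = 0.00358366 * 9000 = 32.25

32.25


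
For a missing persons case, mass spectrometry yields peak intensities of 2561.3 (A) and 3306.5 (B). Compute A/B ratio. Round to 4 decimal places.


Spectral peak ratio:
Peak A = 2561.3 counts
Peak B = 3306.5 counts
Ratio = 2561.3 / 3306.5 = 0.7746

0.7746


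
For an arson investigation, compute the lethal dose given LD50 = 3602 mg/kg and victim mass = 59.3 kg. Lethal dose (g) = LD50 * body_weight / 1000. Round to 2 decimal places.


Lethal dose calculation:
Lethal dose = LD50 * body_weight / 1000
= 3602 * 59.3 / 1000
= 213598.6 / 1000
= 213.60 g

213.60


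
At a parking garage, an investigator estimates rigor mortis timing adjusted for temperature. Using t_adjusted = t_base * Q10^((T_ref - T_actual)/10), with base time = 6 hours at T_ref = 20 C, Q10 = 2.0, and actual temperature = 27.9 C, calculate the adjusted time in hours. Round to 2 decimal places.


Rigor mortis time adjustment:
Exponent = (T_ref - T_actual) / 10 = (20 - 27.9) / 10 = -0.79
Q10 factor = 2.0^-0.79 = 0.57834
t_adjusted = 6 * 0.57834 = 3.47 hours

3.47


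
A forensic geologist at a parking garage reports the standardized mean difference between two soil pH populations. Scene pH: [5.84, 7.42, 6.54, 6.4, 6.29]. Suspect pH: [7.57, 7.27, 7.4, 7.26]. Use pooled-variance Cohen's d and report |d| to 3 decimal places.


Pooled-variance Cohen's d for soil pH comparison:
Scene mean = 32.49 / 5 = 6.498
Suspect mean = 29.5 / 4 = 7.375
Scene sample variance s_s^2 = 0.33442
Suspect sample variance s_c^2 = 0.020967
Pooled variance = ((n_s-1)*s_s^2 + (n_c-1)*s_c^2) / (n_s + n_c - 2) = 0.200083
Pooled SD = sqrt(0.200083) = 0.447306
Mean difference = -0.877
|d| = |-0.877| / 0.447306 = 1.961

1.961


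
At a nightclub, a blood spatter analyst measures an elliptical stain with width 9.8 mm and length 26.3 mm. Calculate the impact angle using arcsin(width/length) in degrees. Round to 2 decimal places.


Blood spatter impact angle calculation:
width / length = 9.8 / 26.3 = 0.372624
angle = arcsin(0.372624)
angle = 21.88 degrees

21.88


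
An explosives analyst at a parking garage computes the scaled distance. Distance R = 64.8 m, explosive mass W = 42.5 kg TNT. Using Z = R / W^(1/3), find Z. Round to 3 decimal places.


Scaled distance calculation:
W^(1/3) = 42.5^(1/3) = 3.489766
Z = R / W^(1/3) = 64.8 / 3.489766
Z = 18.569 m/kg^(1/3)

18.569


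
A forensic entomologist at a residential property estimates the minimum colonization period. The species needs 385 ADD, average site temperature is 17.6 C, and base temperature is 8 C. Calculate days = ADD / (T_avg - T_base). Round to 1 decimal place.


Insect development time:
Effective temperature = avg_temp - T_base = 17.6 - 8 = 9.6 C
Days = ADD / effective_temp = 385 / 9.6 = 40.1 days

40.1


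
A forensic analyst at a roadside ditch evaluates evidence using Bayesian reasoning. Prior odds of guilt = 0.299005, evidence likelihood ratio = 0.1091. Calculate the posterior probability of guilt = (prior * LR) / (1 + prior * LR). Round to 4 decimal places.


Bayesian evidence evaluation:
Posterior odds = prior_odds * LR = 0.299005 * 0.1091 = 0.03262145
Posterior probability = posterior_odds / (1 + posterior_odds)
= 0.03262145 / (1 + 0.03262145)
= 0.03262145 / 1.03262145
= 0.0316

0.0316


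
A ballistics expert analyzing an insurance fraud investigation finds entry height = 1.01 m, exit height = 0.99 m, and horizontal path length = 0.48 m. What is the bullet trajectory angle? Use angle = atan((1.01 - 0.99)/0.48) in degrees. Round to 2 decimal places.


Bullet trajectory angle:
Height difference = 1.01 - 0.99 = 0.02 m
angle = atan(0.02 / 0.48)
angle = atan(0.041667)
angle = 2.39 degrees

2.39


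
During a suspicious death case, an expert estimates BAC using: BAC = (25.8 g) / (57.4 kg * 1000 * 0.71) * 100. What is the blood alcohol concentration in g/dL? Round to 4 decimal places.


Applying the Widmark formula:
BAC = (dose_g / (body_wt * 1000 * r)) * 100
Denominator = 57.4 * 1000 * 0.71 = 40754
BAC = (25.8 / 40754) * 100
BAC = 0.0633 g/dL

0.0633


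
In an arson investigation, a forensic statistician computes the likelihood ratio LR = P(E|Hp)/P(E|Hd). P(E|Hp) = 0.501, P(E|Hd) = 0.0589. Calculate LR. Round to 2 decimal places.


Likelihood ratio calculation:
LR = P(E|Hp) / P(E|Hd)
LR = 0.501 / 0.0589
LR = 8.51

8.51


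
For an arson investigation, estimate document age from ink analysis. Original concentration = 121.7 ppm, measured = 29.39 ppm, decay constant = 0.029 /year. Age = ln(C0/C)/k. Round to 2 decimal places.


Document age estimation:
C0/C = 121.7 / 29.39 = 4.140864
ln(C0/C) = 1.420904
t = 1.420904 / 0.029 = 49.00 years

49.00


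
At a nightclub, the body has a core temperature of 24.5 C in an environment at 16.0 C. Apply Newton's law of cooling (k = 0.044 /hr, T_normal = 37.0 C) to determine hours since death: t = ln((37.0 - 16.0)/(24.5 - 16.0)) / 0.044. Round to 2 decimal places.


Using Newton's law of cooling:
t = ln((T_normal - T_ambient) / (T_body - T_ambient)) / k
T_normal - T_ambient = 21.0
T_body - T_ambient = 8.5
Ratio = 2.470588
ln(ratio) = 0.904456
t = 0.904456 / 0.044 = 20.56 hours

20.56


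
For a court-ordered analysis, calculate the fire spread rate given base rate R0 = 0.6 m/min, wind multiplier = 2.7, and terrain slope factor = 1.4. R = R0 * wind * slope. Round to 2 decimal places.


Fire spread rate calculation:
R = R0 * wind_factor * slope_factor
= 0.6 * 2.7 * 1.4
= 1.62 * 1.4
= 2.27 m/min

2.27


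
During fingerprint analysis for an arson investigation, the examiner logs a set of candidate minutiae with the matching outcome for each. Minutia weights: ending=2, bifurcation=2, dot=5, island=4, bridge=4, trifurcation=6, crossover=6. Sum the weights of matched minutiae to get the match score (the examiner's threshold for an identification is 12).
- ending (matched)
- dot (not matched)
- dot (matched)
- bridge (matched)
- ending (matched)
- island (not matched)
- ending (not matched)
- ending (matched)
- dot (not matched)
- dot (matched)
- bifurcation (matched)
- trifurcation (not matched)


Weighted minutiae match score:
  ending: matched, +2 (running total 2)
  dot: not matched, +0
  dot: matched, +5 (running total 7)
  bridge: matched, +4 (running total 11)
  ending: matched, +2 (running total 13)
  island: not matched, +0
  ending: not matched, +0
  ending: matched, +2 (running total 15)
  dot: not matched, +0
  dot: matched, +5 (running total 20)
  bifurcation: matched, +2 (running total 22)
  trifurcation: not matched, +0
Total score = 22
Threshold = 12; verdict = identification

22


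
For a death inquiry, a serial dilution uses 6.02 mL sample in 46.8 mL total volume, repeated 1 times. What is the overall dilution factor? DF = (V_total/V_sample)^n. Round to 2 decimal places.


Dilution factor calculation:
Single dilution = V_total / V_sample = 46.8 / 6.02 ≈ 7.774086
Number of dilutions = 1
Total DF = (46.8 / 6.02)^1 (full precision, rounded at the end) = 7.77

7.77


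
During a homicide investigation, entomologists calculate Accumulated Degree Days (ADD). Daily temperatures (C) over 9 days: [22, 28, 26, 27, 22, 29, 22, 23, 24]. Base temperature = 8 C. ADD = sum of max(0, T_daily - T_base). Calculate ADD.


Computing ADD day by day:
Day 1: max(0, 22 - 8) = 14
Day 2: max(0, 28 - 8) = 20
Day 3: max(0, 26 - 8) = 18
Day 4: max(0, 27 - 8) = 19
Day 5: max(0, 22 - 8) = 14
Day 6: max(0, 29 - 8) = 21
Day 7: max(0, 22 - 8) = 14
Day 8: max(0, 23 - 8) = 15
Day 9: max(0, 24 - 8) = 16
Total ADD = 151

151


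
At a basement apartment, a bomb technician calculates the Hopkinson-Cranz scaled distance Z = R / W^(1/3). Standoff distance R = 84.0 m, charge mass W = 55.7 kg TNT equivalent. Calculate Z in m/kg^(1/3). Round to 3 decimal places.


Scaled distance calculation:
W^(1/3) = 55.7^(1/3) = 3.819018
Z = R / W^(1/3) = 84.0 / 3.819018
Z = 21.995 m/kg^(1/3)

21.995


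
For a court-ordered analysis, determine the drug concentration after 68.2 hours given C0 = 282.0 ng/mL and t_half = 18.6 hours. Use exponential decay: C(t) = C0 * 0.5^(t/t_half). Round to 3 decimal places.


Drug concentration decay:
Number of half-lives = t / t_half = 68.2 / 18.6 = 3.666667
Decay factor = 0.5^3.666667 = 0.07874505
C(t) = 282.0 * 0.07874505 = 22.206 ng/mL

22.206


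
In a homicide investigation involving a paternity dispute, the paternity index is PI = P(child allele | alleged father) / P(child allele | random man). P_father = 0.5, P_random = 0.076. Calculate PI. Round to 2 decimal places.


Paternity Index calculation:
PI = P(allele|father) / P(allele|random)
PI = 0.5 / 0.076
PI = 6.58

6.58


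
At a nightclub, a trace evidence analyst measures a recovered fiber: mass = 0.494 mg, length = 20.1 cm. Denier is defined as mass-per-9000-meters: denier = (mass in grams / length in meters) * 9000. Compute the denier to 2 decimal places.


Denier calculation:
Mass in grams = 0.494 mg / 1000 = 0.000494 g
Length in meters = 20.1 cm / 100 = 0.201 m
Linear density = mass / length = 0.000494 / 0.201 = 0.00245771 g/m
Denier = (g/m) * 9000 = 0.00245771 * 9000 = 22.12

22.12


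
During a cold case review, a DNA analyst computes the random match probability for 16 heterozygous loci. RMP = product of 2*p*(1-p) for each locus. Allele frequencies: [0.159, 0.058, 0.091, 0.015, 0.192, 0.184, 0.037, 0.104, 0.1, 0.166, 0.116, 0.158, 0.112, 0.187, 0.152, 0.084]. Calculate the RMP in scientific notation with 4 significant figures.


Computing RMP for 16 loci:
Locus 1: 2 * 0.159 * 0.841 = 0.267438
Locus 2: 2 * 0.058 * 0.942 = 0.109272
Locus 3: 2 * 0.091 * 0.909 = 0.165438
Locus 4: 2 * 0.015 * 0.985 = 0.02955
Locus 5: 2 * 0.192 * 0.808 = 0.310272
Locus 6: 2 * 0.184 * 0.816 = 0.300288
Locus 7: 2 * 0.037 * 0.963 = 0.071262
Locus 8: 2 * 0.104 * 0.896 = 0.186368
Locus 9: 2 * 0.1 * 0.9 = 0.18
Locus 10: 2 * 0.166 * 0.834 = 0.276888
Locus 11: 2 * 0.116 * 0.884 = 0.205088
Locus 12: 2 * 0.158 * 0.842 = 0.266072
Locus 13: 2 * 0.112 * 0.888 = 0.198912
Locus 14: 2 * 0.187 * 0.813 = 0.304062
Locus 15: 2 * 0.152 * 0.848 = 0.257792
Locus 16: 2 * 0.084 * 0.916 = 0.153888
RMP = 1.154e-12

1.154e-12


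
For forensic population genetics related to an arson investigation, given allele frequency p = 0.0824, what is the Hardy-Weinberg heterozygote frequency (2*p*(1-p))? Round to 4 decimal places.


Hardy-Weinberg heterozygote frequency:
q = 1 - p = 1 - 0.0824 = 0.9176
2pq = 2 * 0.0824 * 0.9176 = 0.1512

0.1512


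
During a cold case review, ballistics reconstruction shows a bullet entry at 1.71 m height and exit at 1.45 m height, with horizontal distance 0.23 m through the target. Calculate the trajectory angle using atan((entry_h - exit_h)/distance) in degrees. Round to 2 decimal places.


Bullet trajectory angle:
Height difference = 1.71 - 1.45 = 0.26 m
angle = atan(0.26 / 0.23)
angle = atan(1.130435)
angle = 48.50 degrees

48.50


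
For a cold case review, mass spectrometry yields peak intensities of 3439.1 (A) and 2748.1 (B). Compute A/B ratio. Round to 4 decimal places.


Spectral peak ratio:
Peak A = 3439.1 counts
Peak B = 2748.1 counts
Ratio = 3439.1 / 2748.1 = 1.2514

1.2514


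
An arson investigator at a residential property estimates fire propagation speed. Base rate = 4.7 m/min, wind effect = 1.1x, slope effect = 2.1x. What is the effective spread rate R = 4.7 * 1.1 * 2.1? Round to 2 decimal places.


Fire spread rate calculation:
R = R0 * wind_factor * slope_factor
= 4.7 * 1.1 * 2.1
= 5.17 * 2.1
= 10.86 m/min

10.86


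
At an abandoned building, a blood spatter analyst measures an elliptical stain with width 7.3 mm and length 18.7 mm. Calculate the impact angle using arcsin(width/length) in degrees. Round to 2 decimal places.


Blood spatter impact angle calculation:
width / length = 7.3 / 18.7 = 0.390374
angle = arcsin(0.390374)
angle = 22.98 degrees

22.98


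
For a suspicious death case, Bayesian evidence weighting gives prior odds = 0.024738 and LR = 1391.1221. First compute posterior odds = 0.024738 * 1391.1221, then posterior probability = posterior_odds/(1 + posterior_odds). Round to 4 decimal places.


Bayesian evidence evaluation:
Posterior odds = prior_odds * LR = 0.024738 * 1391.1221 = 34.41358
Posterior probability = posterior_odds / (1 + posterior_odds)
= 34.41358 / (1 + 34.41358)
= 34.41358 / 35.41358
= 0.9718

0.9718


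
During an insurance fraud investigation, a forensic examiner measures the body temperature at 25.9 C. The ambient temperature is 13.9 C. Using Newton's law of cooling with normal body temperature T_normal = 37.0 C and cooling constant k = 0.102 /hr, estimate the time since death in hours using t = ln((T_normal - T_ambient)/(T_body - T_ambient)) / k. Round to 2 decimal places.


Using Newton's law of cooling:
t = ln((T_normal - T_ambient) / (T_body - T_ambient)) / k
T_normal - T_ambient = 23.1
T_body - T_ambient = 12.0
Ratio = 1.925
ln(ratio) = 0.654926
t = 0.654926 / 0.102 = 6.42 hours

6.42


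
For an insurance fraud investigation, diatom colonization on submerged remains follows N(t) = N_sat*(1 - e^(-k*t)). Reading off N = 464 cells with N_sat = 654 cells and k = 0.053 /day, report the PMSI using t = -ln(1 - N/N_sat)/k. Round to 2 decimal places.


PMSI from diatom colonization curve:
N / N_sat = 464 / 654 = 0.70948
1 - N/N_sat = 0.29052
ln(1 - N/N_sat) = -1.236083
t = -ln(1 - N/N_sat) / k = -(-1.236083) / 0.053 = 23.32 days

23.32


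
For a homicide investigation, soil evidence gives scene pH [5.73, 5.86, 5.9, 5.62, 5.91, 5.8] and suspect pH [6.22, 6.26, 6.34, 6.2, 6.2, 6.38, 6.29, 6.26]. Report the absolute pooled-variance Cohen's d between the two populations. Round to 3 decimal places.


Pooled-variance Cohen's d for soil pH comparison:
Scene mean = 34.82 / 6 = 5.803333
Suspect mean = 50.15 / 8 = 6.26875
Scene sample variance s_s^2 = 0.012587
Suspect sample variance s_c^2 = 0.00427
Pooled variance = ((n_s-1)*s_s^2 + (n_c-1)*s_c^2) / (n_s + n_c - 2) = 0.007735
Pooled SD = sqrt(0.007735) = 0.087949
Mean difference = -0.465417
|d| = |-0.465417| / 0.087949 = 5.292

5.292


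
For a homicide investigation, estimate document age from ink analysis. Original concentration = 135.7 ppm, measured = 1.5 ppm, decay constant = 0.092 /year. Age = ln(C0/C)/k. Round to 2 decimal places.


Document age estimation:
C0/C = 135.7 / 1.5 = 90.466667
ln(C0/C) = 4.504981
t = 4.504981 / 0.092 = 48.97 years

48.97


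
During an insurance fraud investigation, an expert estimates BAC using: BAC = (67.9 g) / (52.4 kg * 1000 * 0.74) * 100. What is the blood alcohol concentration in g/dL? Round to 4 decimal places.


Applying the Widmark formula:
BAC = (dose_g / (body_wt * 1000 * r)) * 100
Denominator = 52.4 * 1000 * 0.74 = 38776
BAC = (67.9 / 38776) * 100
BAC = 0.1751 g/dL

0.1751


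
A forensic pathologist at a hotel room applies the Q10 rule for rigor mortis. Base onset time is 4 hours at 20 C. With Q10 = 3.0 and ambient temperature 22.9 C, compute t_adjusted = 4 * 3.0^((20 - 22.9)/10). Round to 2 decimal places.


Rigor mortis time adjustment:
Exponent = (T_ref - T_actual) / 10 = (20 - 22.9) / 10 = -0.29
Q10 factor = 3.0^-0.29 = 0.72717
t_adjusted = 4 * 0.72717 = 2.91 hours

2.91


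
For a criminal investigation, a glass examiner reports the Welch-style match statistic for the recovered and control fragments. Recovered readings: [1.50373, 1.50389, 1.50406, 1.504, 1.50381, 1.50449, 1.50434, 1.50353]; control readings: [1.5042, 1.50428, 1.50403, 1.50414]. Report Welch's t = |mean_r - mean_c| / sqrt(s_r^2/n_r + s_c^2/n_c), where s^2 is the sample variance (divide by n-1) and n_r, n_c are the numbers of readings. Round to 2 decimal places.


Welch's t-criterion for glass RI comparison:
Recovered mean = sum / n_r = 12.03185 / 8 = 1.5039813
Control mean = sum / n_c = 6.01665 / 4 = 1.5041625
Recovered sample variance s_r^2 = 9.97839e-08
Control sample variance s_c^2 = 1.10917e-08
Welch SE (unpooled) = sqrt(s_r^2/n_r + s_c^2/n_c) = sqrt(1.2473e-08 + 2.77292e-09) = sqrt(1.52459e-08) = 0.000123474
|mean_r - mean_c| = 0.00018125
t = 0.00018125 / 0.000123474 = 1.47

1.47


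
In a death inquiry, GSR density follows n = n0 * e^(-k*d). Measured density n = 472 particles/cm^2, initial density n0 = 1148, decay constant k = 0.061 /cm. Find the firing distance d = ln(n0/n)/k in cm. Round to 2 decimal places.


GSR distance calculation:
n0/n = 1148 / 472 = 2.432203
ln(n0/n) = 0.888797
d = 0.888797 / 0.061 = 14.57 cm

14.57


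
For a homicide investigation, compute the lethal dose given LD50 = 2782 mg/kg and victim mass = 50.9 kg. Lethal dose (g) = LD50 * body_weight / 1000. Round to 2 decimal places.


Lethal dose calculation:
Lethal dose = LD50 * body_weight / 1000
= 2782 * 50.9 / 1000
= 141603.8 / 1000
= 141.60 g

141.60


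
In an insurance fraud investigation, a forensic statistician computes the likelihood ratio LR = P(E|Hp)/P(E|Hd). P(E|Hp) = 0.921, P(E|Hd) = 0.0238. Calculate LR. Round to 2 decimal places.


Likelihood ratio calculation:
LR = P(E|Hp) / P(E|Hd)
LR = 0.921 / 0.0238
LR = 38.70

38.70


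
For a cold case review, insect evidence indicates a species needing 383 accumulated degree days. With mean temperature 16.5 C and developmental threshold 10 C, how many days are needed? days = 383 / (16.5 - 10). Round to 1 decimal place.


Insect development time:
Effective temperature = avg_temp - T_base = 16.5 - 10 = 6.5 C
Days = ADD / effective_temp = 383 / 6.5 = 58.9 days

58.9


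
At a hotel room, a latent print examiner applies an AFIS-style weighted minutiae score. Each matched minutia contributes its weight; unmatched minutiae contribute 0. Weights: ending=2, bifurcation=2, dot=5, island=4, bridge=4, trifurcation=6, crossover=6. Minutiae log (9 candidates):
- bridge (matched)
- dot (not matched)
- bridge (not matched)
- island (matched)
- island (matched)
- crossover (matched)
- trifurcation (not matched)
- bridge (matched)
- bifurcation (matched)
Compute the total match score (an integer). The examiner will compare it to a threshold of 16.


Weighted minutiae match score:
  bridge: matched, +4 (running total 4)
  dot: not matched, +0
  bridge: not matched, +0
  island: matched, +4 (running total 8)
  island: matched, +4 (running total 12)
  crossover: matched, +6 (running total 18)
  trifurcation: not matched, +0
  bridge: matched, +4 (running total 22)
  bifurcation: matched, +2 (running total 24)
Total score = 24
Threshold = 16; verdict = identification

24


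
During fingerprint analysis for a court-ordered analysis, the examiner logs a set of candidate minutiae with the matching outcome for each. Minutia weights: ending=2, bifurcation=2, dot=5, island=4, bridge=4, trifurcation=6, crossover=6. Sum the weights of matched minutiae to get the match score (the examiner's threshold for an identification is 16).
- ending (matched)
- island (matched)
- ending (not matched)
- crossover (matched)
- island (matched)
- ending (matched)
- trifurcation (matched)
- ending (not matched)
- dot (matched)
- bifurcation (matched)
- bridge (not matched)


Weighted minutiae match score:
  ending: matched, +2 (running total 2)
  island: matched, +4 (running total 6)
  ending: not matched, +0
  crossover: matched, +6 (running total 12)
  island: matched, +4 (running total 16)
  ending: matched, +2 (running total 18)
  trifurcation: matched, +6 (running total 24)
  ending: not matched, +0
  dot: matched, +5 (running total 29)
  bifurcation: matched, +2 (running total 31)
  bridge: not matched, +0
Total score = 31
Threshold = 16; verdict = identification

31


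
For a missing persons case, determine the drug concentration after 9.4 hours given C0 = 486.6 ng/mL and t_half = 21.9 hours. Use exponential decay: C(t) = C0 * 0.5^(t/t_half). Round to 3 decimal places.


Drug concentration decay:
Number of half-lives = t / t_half = 9.4 / 21.9 = 0.429224
Decay factor = 0.5^0.429224 = 0.74266114
C(t) = 486.6 * 0.74266114 = 361.379 ng/mL

361.379


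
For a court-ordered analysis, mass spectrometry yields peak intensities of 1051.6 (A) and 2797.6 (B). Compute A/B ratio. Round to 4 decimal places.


Spectral peak ratio:
Peak A = 1051.6 counts
Peak B = 2797.6 counts
Ratio = 1051.6 / 2797.6 = 0.3759

0.3759


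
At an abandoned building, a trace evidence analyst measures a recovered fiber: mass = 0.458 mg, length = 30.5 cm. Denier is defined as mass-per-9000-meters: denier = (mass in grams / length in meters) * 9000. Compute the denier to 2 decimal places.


Denier calculation:
Mass in grams = 0.458 mg / 1000 = 0.000458 g
Length in meters = 30.5 cm / 100 = 0.305 m
Linear density = mass / length = 0.000458 / 0.305 = 0.00150164 g/m
Denier = (g/m) * 9000 = 0.00150164 * 9000 = 13.51

13.51


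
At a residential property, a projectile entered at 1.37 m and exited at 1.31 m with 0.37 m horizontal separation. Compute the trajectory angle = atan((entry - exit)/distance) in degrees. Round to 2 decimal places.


Bullet trajectory angle:
Height difference = 1.37 - 1.31 = 0.06 m
angle = atan(0.06 / 0.37)
angle = atan(0.162162)
angle = 9.21 degrees

9.21


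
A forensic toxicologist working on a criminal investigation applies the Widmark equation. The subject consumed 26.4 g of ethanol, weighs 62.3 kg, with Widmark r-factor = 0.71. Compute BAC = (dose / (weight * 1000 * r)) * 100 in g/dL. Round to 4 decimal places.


Applying the Widmark formula:
BAC = (dose_g / (body_wt * 1000 * r)) * 100
Denominator = 62.3 * 1000 * 0.71 = 44233
BAC = (26.4 / 44233) * 100
BAC = 0.0597 g/dL

0.0597


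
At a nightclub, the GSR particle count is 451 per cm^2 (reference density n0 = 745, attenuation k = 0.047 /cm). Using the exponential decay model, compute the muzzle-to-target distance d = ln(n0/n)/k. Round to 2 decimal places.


GSR distance calculation:
n0/n = 745 / 451 = 1.651885
ln(n0/n) = 0.501917
d = 0.501917 / 0.047 = 10.68 cm

10.68


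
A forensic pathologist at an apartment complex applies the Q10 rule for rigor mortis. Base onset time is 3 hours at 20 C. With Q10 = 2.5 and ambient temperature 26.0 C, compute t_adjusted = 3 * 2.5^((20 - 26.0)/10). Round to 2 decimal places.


Rigor mortis time adjustment:
Exponent = (T_ref - T_actual) / 10 = (20 - 26.0) / 10 = -0.6
Q10 factor = 2.5^-0.6 = 0.57708
t_adjusted = 3 * 0.57708 = 1.73 hours

1.73


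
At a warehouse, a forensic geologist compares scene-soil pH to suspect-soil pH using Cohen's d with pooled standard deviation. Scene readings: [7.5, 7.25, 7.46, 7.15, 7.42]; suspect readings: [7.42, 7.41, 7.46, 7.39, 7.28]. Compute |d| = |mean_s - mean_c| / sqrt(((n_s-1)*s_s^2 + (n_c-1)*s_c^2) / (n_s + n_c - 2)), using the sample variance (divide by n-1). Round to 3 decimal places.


Pooled-variance Cohen's d for soil pH comparison:
Scene mean = 36.78 / 5 = 7.356
Suspect mean = 36.96 / 5 = 7.392
Scene sample variance s_s^2 = 0.02233
Suspect sample variance s_c^2 = 0.00457
Pooled variance = ((n_s-1)*s_s^2 + (n_c-1)*s_c^2) / (n_s + n_c - 2) = 0.01345
Pooled SD = sqrt(0.01345) = 0.115974
Mean difference = -0.036
|d| = |-0.036| / 0.115974 = 0.310

0.310


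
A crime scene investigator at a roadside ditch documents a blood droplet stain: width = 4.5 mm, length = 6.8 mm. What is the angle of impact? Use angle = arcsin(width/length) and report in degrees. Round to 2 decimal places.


Blood spatter impact angle calculation:
width / length = 4.5 / 6.8 = 0.661765
angle = arcsin(0.661765)
angle = 41.43 degrees

41.43


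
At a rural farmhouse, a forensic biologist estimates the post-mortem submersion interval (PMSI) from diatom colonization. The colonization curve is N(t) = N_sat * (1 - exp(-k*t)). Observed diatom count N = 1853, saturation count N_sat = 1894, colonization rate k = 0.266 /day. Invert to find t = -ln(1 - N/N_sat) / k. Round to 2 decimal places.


PMSI from diatom colonization curve:
N / N_sat = 1853 / 1894 = 0.978353
1 - N/N_sat = 0.021647
ln(1 - N/N_sat) = -3.832888
t = -ln(1 - N/N_sat) / k = -(-3.832888) / 0.266 = 14.41 days

14.41


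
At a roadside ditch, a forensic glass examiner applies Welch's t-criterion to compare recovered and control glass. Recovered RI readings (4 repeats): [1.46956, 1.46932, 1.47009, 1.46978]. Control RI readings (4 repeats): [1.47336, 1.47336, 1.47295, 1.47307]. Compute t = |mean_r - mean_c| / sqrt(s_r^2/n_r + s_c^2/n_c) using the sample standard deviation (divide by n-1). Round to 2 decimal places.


Welch's t-criterion for glass RI comparison:
Recovered mean = sum / n_r = 5.87875 / 4 = 1.4696875
Control mean = sum / n_c = 5.89274 / 4 = 1.473185
Recovered sample variance s_r^2 = 1.07292e-07
Control sample variance s_c^2 = 4.32333e-08
Welch SE (unpooled) = sqrt(s_r^2/n_r + s_c^2/n_c) = sqrt(2.68229e-08 + 1.08083e-08) = sqrt(3.76312e-08) = 0.000193988
|mean_r - mean_c| = 0.0034975
t = 0.0034975 / 0.000193988 = 18.03

18.03


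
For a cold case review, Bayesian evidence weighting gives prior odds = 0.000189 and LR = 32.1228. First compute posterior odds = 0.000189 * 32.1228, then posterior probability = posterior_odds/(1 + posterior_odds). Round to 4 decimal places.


Bayesian evidence evaluation:
Posterior odds = prior_odds * LR = 0.000189 * 32.1228 = 0.006071209
Posterior probability = posterior_odds / (1 + posterior_odds)
= 0.006071209 / (1 + 0.006071209)
= 0.006071209 / 1.006071209
= 0.0060

0.0060


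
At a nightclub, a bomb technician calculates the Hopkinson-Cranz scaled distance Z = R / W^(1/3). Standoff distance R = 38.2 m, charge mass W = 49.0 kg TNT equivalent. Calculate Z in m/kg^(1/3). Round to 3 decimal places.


Scaled distance calculation:
W^(1/3) = 49.0^(1/3) = 3.659306
Z = R / W^(1/3) = 38.2 / 3.659306
Z = 10.439 m/kg^(1/3)

10.439


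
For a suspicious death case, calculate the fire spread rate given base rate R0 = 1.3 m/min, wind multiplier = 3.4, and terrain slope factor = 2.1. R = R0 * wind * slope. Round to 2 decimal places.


Fire spread rate calculation:
R = R0 * wind_factor * slope_factor
= 1.3 * 3.4 * 2.1
= 4.42 * 2.1
= 9.28 m/min

9.28


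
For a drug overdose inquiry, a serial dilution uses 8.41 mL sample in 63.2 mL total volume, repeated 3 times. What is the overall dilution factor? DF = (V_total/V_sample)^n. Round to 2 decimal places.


Dilution factor calculation:
Single dilution = V_total / V_sample = 63.2 / 8.41 ≈ 7.514863
Number of dilutions = 3
Total DF = (63.2 / 8.41)^3 (full precision, rounded at the end) = 424.39

424.39


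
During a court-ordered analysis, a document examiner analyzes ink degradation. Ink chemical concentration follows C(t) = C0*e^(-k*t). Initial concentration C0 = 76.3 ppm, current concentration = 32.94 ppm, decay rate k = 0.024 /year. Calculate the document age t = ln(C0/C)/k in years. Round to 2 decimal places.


Document age estimation:
C0/C = 76.3 / 32.94 = 2.316333
ln(C0/C) = 0.839985
t = 0.839985 / 0.024 = 35.00 years

35.00


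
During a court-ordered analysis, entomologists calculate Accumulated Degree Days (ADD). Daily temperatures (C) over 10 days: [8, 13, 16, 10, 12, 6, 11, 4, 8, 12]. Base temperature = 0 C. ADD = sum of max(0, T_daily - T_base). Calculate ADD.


Computing ADD day by day:
Day 1: max(0, 8 - 0) = 8
Day 2: max(0, 13 - 0) = 13
Day 3: max(0, 16 - 0) = 16
Day 4: max(0, 10 - 0) = 10
Day 5: max(0, 12 - 0) = 12
Day 6: max(0, 6 - 0) = 6
Day 7: max(0, 11 - 0) = 11
Day 8: max(0, 4 - 0) = 4
Day 9: max(0, 8 - 0) = 8
Day 10: max(0, 12 - 0) = 12
Total ADD = 100

100


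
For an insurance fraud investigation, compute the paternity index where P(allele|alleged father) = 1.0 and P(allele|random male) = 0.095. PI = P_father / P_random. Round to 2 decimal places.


Paternity Index calculation:
PI = P(allele|father) / P(allele|random)
PI = 1.0 / 0.095
PI = 10.53

10.53


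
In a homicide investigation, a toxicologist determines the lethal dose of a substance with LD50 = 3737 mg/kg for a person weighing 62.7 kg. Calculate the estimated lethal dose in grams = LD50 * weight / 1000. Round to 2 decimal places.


Lethal dose calculation:
Lethal dose = LD50 * body_weight / 1000
= 3737 * 62.7 / 1000
= 234309.9 / 1000
= 234.31 g

234.31


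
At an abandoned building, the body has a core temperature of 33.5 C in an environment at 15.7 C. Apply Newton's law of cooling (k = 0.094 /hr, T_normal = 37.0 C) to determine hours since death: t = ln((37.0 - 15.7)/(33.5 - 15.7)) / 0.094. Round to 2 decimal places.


Using Newton's law of cooling:
t = ln((T_normal - T_ambient) / (T_body - T_ambient)) / k
T_normal - T_ambient = 21.3
T_body - T_ambient = 17.8
Ratio = 1.196629
ln(ratio) = 0.179508
t = 0.179508 / 0.094 = 1.91 hours

1.91


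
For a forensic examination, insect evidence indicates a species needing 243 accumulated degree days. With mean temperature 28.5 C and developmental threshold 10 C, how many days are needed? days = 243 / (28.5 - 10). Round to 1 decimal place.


Insect development time:
Effective temperature = avg_temp - T_base = 28.5 - 10 = 18.5 C
Days = ADD / effective_temp = 243 / 18.5 = 13.1 days

13.1


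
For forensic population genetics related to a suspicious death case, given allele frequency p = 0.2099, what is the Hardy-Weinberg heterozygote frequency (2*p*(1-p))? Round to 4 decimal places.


Hardy-Weinberg heterozygote frequency:
q = 1 - p = 1 - 0.2099 = 0.7901
2pq = 2 * 0.2099 * 0.7901 = 0.3317

0.3317


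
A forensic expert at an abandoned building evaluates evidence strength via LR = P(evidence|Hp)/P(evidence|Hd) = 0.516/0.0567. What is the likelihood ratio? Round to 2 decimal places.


Likelihood ratio calculation:
LR = P(E|Hp) / P(E|Hd)
LR = 0.516 / 0.0567
LR = 9.10

9.10


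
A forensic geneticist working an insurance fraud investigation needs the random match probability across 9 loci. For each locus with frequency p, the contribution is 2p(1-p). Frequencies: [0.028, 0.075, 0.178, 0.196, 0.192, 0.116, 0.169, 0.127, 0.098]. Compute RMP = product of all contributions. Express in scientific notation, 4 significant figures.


Computing RMP for 9 loci:
Locus 1: 2 * 0.028 * 0.972 = 0.054432
Locus 2: 2 * 0.075 * 0.925 = 0.13875
Locus 3: 2 * 0.178 * 0.822 = 0.292632
Locus 4: 2 * 0.196 * 0.804 = 0.315168
Locus 5: 2 * 0.192 * 0.808 = 0.310272
Locus 6: 2 * 0.116 * 0.884 = 0.205088
Locus 7: 2 * 0.169 * 0.831 = 0.280878
Locus 8: 2 * 0.127 * 0.873 = 0.221742
Locus 9: 2 * 0.098 * 0.902 = 0.176792
RMP = 4.880e-07

4.880e-07


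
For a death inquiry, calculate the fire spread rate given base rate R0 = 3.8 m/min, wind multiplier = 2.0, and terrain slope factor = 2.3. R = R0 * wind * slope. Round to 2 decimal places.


Fire spread rate calculation:
R = R0 * wind_factor * slope_factor
= 3.8 * 2.0 * 2.3
= 7.6 * 2.3
= 17.48 m/min

17.48


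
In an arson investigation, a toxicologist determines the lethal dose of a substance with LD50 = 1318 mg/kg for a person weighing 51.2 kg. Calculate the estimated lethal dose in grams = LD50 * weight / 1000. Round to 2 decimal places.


Lethal dose calculation:
Lethal dose = LD50 * body_weight / 1000
= 1318 * 51.2 / 1000
= 67481.6 / 1000
= 67.48 g

67.48


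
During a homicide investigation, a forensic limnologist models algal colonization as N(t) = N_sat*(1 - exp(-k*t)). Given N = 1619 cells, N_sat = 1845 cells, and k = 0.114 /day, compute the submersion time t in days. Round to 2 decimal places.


PMSI from diatom colonization curve:
N / N_sat = 1619 / 1845 = 0.877507
1 - N/N_sat = 0.122493
ln(1 - N/N_sat) = -2.099701
t = -ln(1 - N/N_sat) / k = -(-2.099701) / 0.114 = 18.42 days

18.42


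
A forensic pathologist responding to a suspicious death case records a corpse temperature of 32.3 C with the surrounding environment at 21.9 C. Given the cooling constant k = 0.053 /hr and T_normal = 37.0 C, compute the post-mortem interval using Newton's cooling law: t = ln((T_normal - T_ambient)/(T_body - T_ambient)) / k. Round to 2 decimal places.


Using Newton's law of cooling:
t = ln((T_normal - T_ambient) / (T_body - T_ambient)) / k
T_normal - T_ambient = 15.1
T_body - T_ambient = 10.4
Ratio = 1.451923
ln(ratio) = 0.372889
t = 0.372889 / 0.053 = 7.04 hours

7.04


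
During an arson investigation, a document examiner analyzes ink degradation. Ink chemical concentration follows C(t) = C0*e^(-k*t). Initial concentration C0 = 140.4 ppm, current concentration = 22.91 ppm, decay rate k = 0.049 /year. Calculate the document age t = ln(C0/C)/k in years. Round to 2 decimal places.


Document age estimation:
C0/C = 140.4 / 22.91 = 6.128328
ln(C0/C) = 1.812922
t = 1.812922 / 0.049 = 37.00 years

37.00


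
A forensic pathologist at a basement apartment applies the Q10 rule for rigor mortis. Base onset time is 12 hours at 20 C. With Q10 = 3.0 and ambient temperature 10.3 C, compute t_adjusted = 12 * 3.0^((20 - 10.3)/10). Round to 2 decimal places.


Rigor mortis time adjustment:
Exponent = (T_ref - T_actual) / 10 = (20 - 10.3) / 10 = 0.97
Q10 factor = 3.0^0.97 = 2.90274
t_adjusted = 12 * 2.90274 = 34.83 hours

34.83


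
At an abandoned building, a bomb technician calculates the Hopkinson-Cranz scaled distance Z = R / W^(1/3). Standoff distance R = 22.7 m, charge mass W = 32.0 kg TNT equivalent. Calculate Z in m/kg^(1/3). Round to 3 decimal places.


Scaled distance calculation:
W^(1/3) = 32.0^(1/3) = 3.174802
Z = R / W^(1/3) = 22.7 / 3.174802
Z = 7.150 m/kg^(1/3)

7.150


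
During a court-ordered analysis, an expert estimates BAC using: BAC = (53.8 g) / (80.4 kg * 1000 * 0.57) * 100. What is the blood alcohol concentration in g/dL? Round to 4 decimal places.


Applying the Widmark formula:
BAC = (dose_g / (body_wt * 1000 * r)) * 100
Denominator = 80.4 * 1000 * 0.57 = 45828
BAC = (53.8 / 45828) * 100
BAC = 0.1174 g/dL

0.1174


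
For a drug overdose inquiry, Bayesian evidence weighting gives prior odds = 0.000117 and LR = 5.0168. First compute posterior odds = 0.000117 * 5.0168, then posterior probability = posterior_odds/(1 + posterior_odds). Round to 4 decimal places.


Bayesian evidence evaluation:
Posterior odds = prior_odds * LR = 0.000117 * 5.0168 = 0.0005869656
Posterior probability = posterior_odds / (1 + posterior_odds)
= 0.0005869656 / (1 + 0.0005869656)
= 0.0005869656 / 1.0005869656
= 0.0006

0.0006


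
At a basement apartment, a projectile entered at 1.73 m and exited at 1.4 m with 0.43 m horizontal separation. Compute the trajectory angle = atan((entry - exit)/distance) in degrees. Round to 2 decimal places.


Bullet trajectory angle:
Height difference = 1.73 - 1.4 = 0.33 m
angle = atan(0.33 / 0.43)
angle = atan(0.767442)
angle = 37.50 degrees

37.50


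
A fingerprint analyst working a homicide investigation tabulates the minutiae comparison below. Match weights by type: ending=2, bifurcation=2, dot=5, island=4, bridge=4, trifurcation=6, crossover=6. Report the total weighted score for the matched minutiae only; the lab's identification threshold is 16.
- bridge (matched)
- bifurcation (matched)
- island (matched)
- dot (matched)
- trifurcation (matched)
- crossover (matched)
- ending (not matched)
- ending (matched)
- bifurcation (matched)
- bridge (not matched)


Weighted minutiae match score:
  bridge: matched, +4 (running total 4)
  bifurcation: matched, +2 (running total 6)
  island: matched, +4 (running total 10)
  dot: matched, +5 (running total 15)
  trifurcation: matched, +6 (running total 21)
  crossover: matched, +6 (running total 27)
  ending: not matched, +0
  ending: matched, +2 (running total 29)
  bifurcation: matched, +2 (running total 31)
  bridge: not matched, +0
Total score = 31
Threshold = 16; verdict = identification

31
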